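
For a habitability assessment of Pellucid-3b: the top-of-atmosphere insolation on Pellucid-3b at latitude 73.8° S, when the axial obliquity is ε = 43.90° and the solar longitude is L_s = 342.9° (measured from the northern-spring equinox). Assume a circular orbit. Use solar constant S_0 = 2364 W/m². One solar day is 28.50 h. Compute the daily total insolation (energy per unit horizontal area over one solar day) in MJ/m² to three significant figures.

50.5 MJ/m²

Solar declination: sin δ = sin ε · sin L_s = sin 43.90° × sin 342.9° = -0.20389, so δ = -11.764°.
cos h₀ = −tan(-73.8°) tan(-11.764°) = -0.7168, h₀ = 2.3701 rad.
Bracket: h₀ sin ϕ sin δ + cos ϕ cos δ sin h₀ = 2.3701×-0.96029×-0.20389 + 0.27899×0.97899×0.69723 = 0.464050 + 0.190433 = 0.654483.
Q̄ = (S_0/π) × [bracket] = (2364/π) × 0.654483 = 492.49 W/m².
Daily total = Q̄ × 28.50 h × 3600 s/h = 492.49 × 28.50 × 3600 / 10⁶ = 50.53 MJ/m².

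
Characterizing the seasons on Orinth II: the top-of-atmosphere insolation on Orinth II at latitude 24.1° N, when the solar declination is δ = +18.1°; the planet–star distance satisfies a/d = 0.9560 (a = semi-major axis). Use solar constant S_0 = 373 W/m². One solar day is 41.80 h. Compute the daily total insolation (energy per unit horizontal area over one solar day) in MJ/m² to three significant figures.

cos h₀ = −tan(+24.1°) tan(+18.100°) = -0.1462, h₀ = 1.7175 rad.
Bracket: h₀ sin ϕ sin δ + cos ϕ cos δ sin h₀ = 1.7175×0.40833×0.31068 + 0.91283×0.95052×0.98925 = 0.217882 + 0.858336 = 1.076218.
Inverse-square distance factor (a/d)² = 0.9560² = 0.913936.
Q̄ = (S_0/π) × 0.913936 × [bracket] = (373/π) × 0.913936 × 1.076218 = 116.78 W/m².
Daily total = Q̄ × 41.80 h × 3600 s/h = 116.78 × 41.80 × 3600 / 10⁶ = 17.57 MJ/m².

17.6 MJ/m²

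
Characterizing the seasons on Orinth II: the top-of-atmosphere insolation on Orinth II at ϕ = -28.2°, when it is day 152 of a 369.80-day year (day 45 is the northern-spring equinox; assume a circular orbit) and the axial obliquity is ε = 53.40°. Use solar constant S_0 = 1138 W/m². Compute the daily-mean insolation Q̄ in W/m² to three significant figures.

Solar longitude: L_s = 360° × (152 − 45)/369.80 = 104.164°.
sin δ = sin 53.40° × sin 104.164° = 0.77841, so δ = +51.115°.
cos h₀ = −tan(-28.2°) tan(+51.115°) = 0.6649, h₀ = 0.8435 rad.
Bracket: h₀ sin ϕ sin δ + cos ϕ cos δ sin h₀ = 0.8435×-0.47255×0.77841 + 0.88130×0.62776×0.74695 = -0.310271 + 0.413246 = 0.102975.
Q̄ = (S_0/π) × [bracket] = (1138/π) × 0.102975 = 37.30 W/m².

Q̄ ≈ 37.3 W/m²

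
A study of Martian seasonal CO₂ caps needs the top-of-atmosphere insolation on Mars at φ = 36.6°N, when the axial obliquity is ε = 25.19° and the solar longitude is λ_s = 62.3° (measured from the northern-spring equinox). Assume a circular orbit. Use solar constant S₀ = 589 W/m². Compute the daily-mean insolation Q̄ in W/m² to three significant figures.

Solar declination: sin δ = sin ε · sin λ_s = sin 25.19° × sin 62.3° = 0.37684, so δ = +22.138°.
cos H₀ = −tan(+36.6°) tan(+22.138°) = -0.3021, H₀ = 1.8777 rad.
Bracket: H₀ sin φ sin δ + cos φ cos δ sin H₀ = 1.8777×0.59622×0.37684 + 0.80282×0.92628×0.95326 = 0.421881 + 0.708879 = 1.130760.
Q̄ = (S₀/π) × [bracket] = (589/π) × 1.130760 = 212.0 W/m².

Q̄ ≈ 212 W/m²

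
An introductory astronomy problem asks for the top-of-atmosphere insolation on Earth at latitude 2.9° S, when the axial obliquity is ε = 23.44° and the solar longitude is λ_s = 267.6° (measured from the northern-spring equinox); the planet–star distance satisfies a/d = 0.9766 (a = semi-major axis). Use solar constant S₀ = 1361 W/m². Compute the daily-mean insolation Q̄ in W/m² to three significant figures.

Solar declination: sin δ = sin ε · sin λ_s = sin 23.44° × sin 267.6° = -0.39744, so δ = -23.418°.
cos H₀ = −tan(-2.9°) tan(-23.418°) = -0.0219, H₀ = 1.5927 rad.
Bracket: H₀ sin φ sin δ + cos φ cos δ sin H₀ = 1.5927×-0.05059×-0.39744 + 0.99872×0.91763×0.99976 = 0.032024 + 0.916235 = 0.948259.
Inverse-square distance factor (a/d)² = 0.9766² = 0.953748.
Q̄ = (S₀/π) × 0.953748 × [bracket] = (1361/π) × 0.953748 × 0.948259 = 391.8 W/m².

Q̄ ≈ 392 W/m²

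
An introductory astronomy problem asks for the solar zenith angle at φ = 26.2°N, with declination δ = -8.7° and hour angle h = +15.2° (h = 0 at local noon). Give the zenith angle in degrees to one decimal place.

cos θ_z = sin φ sin δ + cos φ cos δ cos h = -0.066783 + 0.855906 = 0.789123.
θ_z = arccos(0.789123) = 37.9°.

θ_z = 37.9°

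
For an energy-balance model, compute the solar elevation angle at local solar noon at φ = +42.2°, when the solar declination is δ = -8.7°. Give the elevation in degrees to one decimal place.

At local noon the hour angle is zero, so the zenith angle equals |φ − δ| = |+42.2° − (-8.700°)| = 50.900°.
Elevation = 90° − 50.900° = 39.1°.

39.1°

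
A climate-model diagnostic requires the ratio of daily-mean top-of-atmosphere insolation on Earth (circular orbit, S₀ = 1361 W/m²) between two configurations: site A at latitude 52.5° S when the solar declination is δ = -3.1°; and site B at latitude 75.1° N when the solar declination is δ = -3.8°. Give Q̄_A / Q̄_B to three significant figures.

— Configuration A (φ=-52.5°):
cos H₀ = −tan(-52.5°) tan(-3.100°) = -0.0706, H₀ = 1.6414 rad.
Bracket: H₀ sin φ sin δ + cos φ cos δ sin H₀ = 1.6414×-0.79335×-0.05408 + 0.60876×0.99854×0.99751 = 0.070423 + 0.606358 = 0.676781.
Q̄ = (S₀/π) × [bracket] = (1361/π) × 0.676781 = 293.19 W/m².
— Configuration B (φ=+75.1°):
cos H₀ = −tan(+75.1°) tan(-3.800°) = 0.2496, H₀ = 1.3185 rad.
Bracket: H₀ sin φ sin δ + cos φ cos δ sin H₀ = 1.3185×0.96638×-0.06627 + 0.25713×0.99780×0.96834 = -0.084439 + 0.248441 = 0.164002.
Q̄ = (S₀/π) × [bracket] = (1361/π) × 0.164002 = 71.049 W/m².
Ratio Q̄_A / Q̄_B = 293.19 / 71.049 = 4.127.

Q̄_A / Q̄_B ≈ 4.13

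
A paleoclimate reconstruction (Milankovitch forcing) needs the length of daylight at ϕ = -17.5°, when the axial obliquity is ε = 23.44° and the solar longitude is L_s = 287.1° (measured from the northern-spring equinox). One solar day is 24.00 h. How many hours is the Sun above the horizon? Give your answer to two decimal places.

12.99 h

Solar declination: sin δ = sin ε · sin L_s = sin 23.44° × sin 287.1° = -0.38020, so δ = -22.346°.
cos h₀ = −tan ϕ · tan δ = −tan(-17.5°) × tan(-22.346°) = -0.1296, so h₀ = 1.7008 rad = 97.45°.
Daylight = 2h₀/(2π) × 24.00 h = (1.7008/π) × 24.00 = 12.99 h.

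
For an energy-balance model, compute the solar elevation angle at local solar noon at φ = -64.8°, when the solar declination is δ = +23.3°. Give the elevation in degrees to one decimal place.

At local noon the hour angle is zero, so the zenith angle equals |φ − δ| = |-64.8° − (+23.300°)| = 88.100°.
Elevation = 90° − 88.100° = 1.9°.

1.9°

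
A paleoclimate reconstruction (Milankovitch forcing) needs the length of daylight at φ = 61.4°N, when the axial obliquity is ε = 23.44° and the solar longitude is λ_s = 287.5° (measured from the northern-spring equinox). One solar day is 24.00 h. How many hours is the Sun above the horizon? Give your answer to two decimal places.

5.50 h

Solar declination: sin δ = sin ε · sin λ_s = sin 23.44° × sin 287.5° = -0.37938, so δ = -22.295°.
cos H₀ = −tan φ · tan δ = −tan(+61.4°) × tan(-22.295°) = 0.7520, so H₀ = 0.7196 rad = 41.23°.
Daylight = 2H₀/(2π) × 24.00 h = (0.7196/π) × 24.00 = 5.50 h.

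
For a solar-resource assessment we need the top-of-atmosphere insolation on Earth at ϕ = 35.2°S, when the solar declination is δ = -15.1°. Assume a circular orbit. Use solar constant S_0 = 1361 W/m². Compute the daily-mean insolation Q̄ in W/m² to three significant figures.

cos h₀ = −tan(-35.2°) tan(-15.100°) = -0.1903, h₀ = 1.7623 rad.
Bracket: h₀ sin ϕ sin δ + cos ϕ cos δ sin h₀ = 1.7623×-0.57643×-0.26050 + 0.81714×0.96547×0.98172 = 0.264627 + 0.774503 = 1.039130.
Q̄ = (S_0/π) × [bracket] = (1361/π) × 1.039130 = 450.2 W/m².

Q̄ ≈ 450 W/m²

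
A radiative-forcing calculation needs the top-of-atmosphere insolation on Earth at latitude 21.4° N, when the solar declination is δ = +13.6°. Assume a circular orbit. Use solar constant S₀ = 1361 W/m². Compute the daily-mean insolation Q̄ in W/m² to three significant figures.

cos H₀ = −tan(+21.4°) tan(+13.600°) = -0.0948, H₀ = 1.6657 rad.
Bracket: H₀ sin φ sin δ + cos φ cos δ sin H₀ = 1.6657×0.36488×0.23514 + 0.93106×0.97196×0.99550 = 0.142914 + 0.900881 = 1.043795.
Q̄ = (S₀/π) × [bracket] = (1361/π) × 1.043795 = 452.2 W/m².

Q̄ ≈ 452 W/m²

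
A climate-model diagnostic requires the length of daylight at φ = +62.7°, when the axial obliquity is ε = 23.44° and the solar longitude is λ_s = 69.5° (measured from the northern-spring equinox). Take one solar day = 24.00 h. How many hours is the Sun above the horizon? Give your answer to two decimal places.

Solar declination: sin δ = sin ε · sin λ_s = sin 23.44° × sin 69.5° = 0.37260, so δ = +21.876°.
cos H₀ = −tan φ · tan δ = −tan(+62.7°) × tan(+21.876°) = -0.7779, so H₀ = 2.4621 rad = 141.07°.
Daylight = 2H₀/(2π) × 24.00 h = (2.4621/π) × 24.00 = 18.81 h.

18.81 h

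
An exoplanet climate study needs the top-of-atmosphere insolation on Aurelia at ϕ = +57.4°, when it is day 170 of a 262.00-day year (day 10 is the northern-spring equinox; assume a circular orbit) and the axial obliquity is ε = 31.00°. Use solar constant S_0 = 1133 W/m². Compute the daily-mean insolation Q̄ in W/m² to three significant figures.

Solar longitude: L_s = 360° × (170 − 10)/262.00 = 219.847°.
sin δ = sin 31.00° × sin 219.847° = -0.33001, so δ = -19.269°.
cos h₀ = −tan(+57.4°) tan(-19.269°) = 0.5466, h₀ = 0.9924 rad.
Bracket: h₀ sin ϕ sin δ + cos ϕ cos δ sin h₀ = 0.9924×0.84245×-0.33001 + 0.53877×0.94398×0.83737 = -0.275904 + 0.425876 = 0.149972.
Q̄ = (S_0/π) × [bracket] = (1133/π) × 0.149972 = 54.09 W/m².

Q̄ ≈ 54.1 W/m²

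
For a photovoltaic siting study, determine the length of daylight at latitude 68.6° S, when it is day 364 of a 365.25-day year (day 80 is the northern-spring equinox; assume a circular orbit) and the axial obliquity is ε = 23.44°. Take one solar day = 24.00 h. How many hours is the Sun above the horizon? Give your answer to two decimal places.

24.00 h

Solar longitude: L_s = 360° × (364 − 80)/365.25 = 279.918°.
sin δ = sin 23.44° × sin 279.918° = -0.39184, so δ = -23.069°.
Sunrise equation: cos h₀ = −tan ϕ · tan δ = -1.0868 ≤ −1, so the Sun never sets (polar day) and h₀ = π.
Daylight = 2h₀/(2π) × 24.00 h = (3.1416/π) × 24.00 = 24.00 h.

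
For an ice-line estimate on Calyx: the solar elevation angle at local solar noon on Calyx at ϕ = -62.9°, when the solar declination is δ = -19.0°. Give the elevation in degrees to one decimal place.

46.1°

At local noon the hour angle is zero, so the zenith angle equals |ϕ − δ| = |-62.9° − (-19.000°)| = 43.900°.
Elevation = 90° − 43.900° = 46.1°.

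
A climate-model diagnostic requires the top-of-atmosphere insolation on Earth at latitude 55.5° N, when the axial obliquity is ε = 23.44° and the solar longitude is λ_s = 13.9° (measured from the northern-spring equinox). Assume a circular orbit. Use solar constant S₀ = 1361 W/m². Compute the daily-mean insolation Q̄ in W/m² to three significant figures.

Q̄ ≈ 300 W/m²

Solar declination: sin δ = sin ε · sin λ_s = sin 23.44° × sin 13.9° = 0.09556, so δ = +5.484°.
cos H₀ = −tan(+55.5°) tan(+5.484°) = -0.1397, H₀ = 1.7109 rad.
Bracket: H₀ sin φ sin δ + cos φ cos δ sin H₀ = 1.7109×0.82413×0.09556 + 0.56641×0.99542×0.99020 = 0.134740 + 0.558290 = 0.693030.
Q̄ = (S₀/π) × [bracket] = (1361/π) × 0.693030 = 300.2 W/m².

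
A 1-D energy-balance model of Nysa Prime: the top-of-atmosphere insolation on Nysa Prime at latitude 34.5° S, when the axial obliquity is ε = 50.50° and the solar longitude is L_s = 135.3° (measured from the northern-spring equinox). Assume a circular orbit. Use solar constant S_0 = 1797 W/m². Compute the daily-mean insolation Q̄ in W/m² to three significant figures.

Q̄ ≈ 159 W/m²

Solar declination: sin δ = sin ε · sin L_s = sin 50.50° × sin 135.3° = 0.54276, so δ = +32.871°.
cos h₀ = −tan(-34.5°) tan(+32.871°) = 0.4441, h₀ = 1.1106 rad.
Bracket: h₀ sin ϕ sin δ + cos ϕ cos δ sin h₀ = 1.1106×-0.56641×0.54276 + 0.82413×0.83989×0.89596 = -0.341426 + 0.620164 = 0.278738.
Q̄ = (S_0/π) × [bracket] = (1797/π) × 0.278738 = 159.4 W/m².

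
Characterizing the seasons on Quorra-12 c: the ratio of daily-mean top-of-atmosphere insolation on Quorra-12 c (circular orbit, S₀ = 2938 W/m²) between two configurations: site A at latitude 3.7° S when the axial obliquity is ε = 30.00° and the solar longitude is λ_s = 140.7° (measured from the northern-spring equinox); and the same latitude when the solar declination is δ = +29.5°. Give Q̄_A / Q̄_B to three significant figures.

— Configuration A (φ=-3.7°):
Solar declination: sin δ = sin ε · sin λ_s = sin 30.00° × sin 140.7° = 0.31669, so δ = +18.463°.
cos H₀ = −tan(-3.7°) tan(+18.463°) = 0.0216, H₀ = 1.5492 rad.
Bracket: H₀ sin φ sin δ + cos φ cos δ sin H₀ = 1.5492×-0.06453×0.31669 + 0.99792×0.94853×0.99977 = -0.031659 + 0.946339 = 0.914680.
Q̄ = (S₀/π) × [bracket] = (2938/π) × 0.914680 = 855.40 W/m².
— Configuration B (φ=-3.7°):
cos H₀ = −tan(-3.7°) tan(+29.500°) = 0.0366, H₀ = 1.5342 rad.
Bracket: H₀ sin φ sin δ + cos φ cos δ sin H₀ = 1.5342×-0.06453×0.49242 + 0.99792×0.87036×0.99933 = -0.048751 + 0.867968 = 0.819217.
Q̄ = (S₀/π) × [bracket] = (2938/π) × 0.819217 = 766.13 W/m².
Ratio Q̄_A / Q̄_B = 855.40 / 766.13 = 1.117.

Q̄_A / Q̄_B ≈ 1.12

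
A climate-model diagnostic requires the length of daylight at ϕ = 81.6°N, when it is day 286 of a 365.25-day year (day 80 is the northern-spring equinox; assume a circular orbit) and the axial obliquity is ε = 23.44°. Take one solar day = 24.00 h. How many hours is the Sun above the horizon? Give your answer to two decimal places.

0.00 h

Solar longitude: L_s = 360° × (286 − 80)/365.25 = 203.039°.
sin δ = sin 23.44° × sin 203.039° = -0.15568, so δ = -8.956°.
cos h₀ = −tan ϕ · tan δ = 1.0673 ≥ 1, so the Sun never rises (polar night) and h₀ = 0.
Daylight = 2h₀/(2π) × 24.00 h = (0.0000/π) × 24.00 = 0.00 h.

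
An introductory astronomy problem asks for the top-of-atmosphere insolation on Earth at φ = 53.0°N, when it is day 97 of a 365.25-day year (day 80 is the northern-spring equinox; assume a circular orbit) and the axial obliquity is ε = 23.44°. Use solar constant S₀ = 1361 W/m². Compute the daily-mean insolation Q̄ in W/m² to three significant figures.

Q̄ ≈ 324 W/m²

Solar longitude: λ_s = 360° × (97 − 80)/365.25 = 16.756°.
sin δ = sin 23.44° × sin 16.756° = 0.11468, so δ = +6.585°.
cos H₀ = −tan(+53.0°) tan(+6.585°) = -0.1532, H₀ = 1.7246 rad.
Bracket: H₀ sin φ sin δ + cos φ cos δ sin H₀ = 1.7246×0.79864×0.11468 + 0.60182×0.99340×0.98820 = 0.157953 + 0.590793 = 0.748746.
Q̄ = (S₀/π) × [bracket] = (1361/π) × 0.748746 = 324.4 W/m².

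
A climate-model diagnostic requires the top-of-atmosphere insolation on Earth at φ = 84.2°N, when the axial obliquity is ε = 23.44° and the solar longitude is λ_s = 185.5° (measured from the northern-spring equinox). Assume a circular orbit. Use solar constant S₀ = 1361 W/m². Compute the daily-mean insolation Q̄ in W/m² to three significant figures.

Solar declination: sin δ = sin ε · sin λ_s = sin 23.44° × sin 185.5° = -0.03813, so δ = -2.185°.
cos H₀ = −tan(+84.2°) tan(-2.185°) = 0.3756, H₀ = 1.1857 rad.
Bracket: H₀ sin φ sin δ + cos φ cos δ sin H₀ = 1.1857×0.99488×-0.03813 + 0.10106×0.99927×0.92677 = -0.044979 + 0.093591 = 0.048612.
Q̄ = (S₀/π) × [bracket] = (1361/π) × 0.048612 = 21.06 W/m².

Q̄ ≈ 21.1 W/m²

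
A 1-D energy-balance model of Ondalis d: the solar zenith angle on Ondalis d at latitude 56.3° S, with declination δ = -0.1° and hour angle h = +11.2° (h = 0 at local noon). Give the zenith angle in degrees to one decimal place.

θ_z = 56.9°

cos θ_z = sin φ sin δ + cos φ cos δ cos h = 0.001452 + 0.544277 = 0.545729.
θ_z = arccos(0.545729) = 56.9°.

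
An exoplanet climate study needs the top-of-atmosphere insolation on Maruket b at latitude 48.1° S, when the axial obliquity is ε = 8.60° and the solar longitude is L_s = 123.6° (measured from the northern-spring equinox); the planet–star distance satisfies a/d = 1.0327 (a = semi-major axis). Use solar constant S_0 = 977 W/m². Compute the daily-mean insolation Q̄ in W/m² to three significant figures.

Solar declination: sin δ = sin ε · sin L_s = sin 8.60° × sin 123.6° = 0.12455, so δ = +7.155°.
cos h₀ = −tan(-48.1°) tan(+7.155°) = 0.1399, h₀ = 1.4304 rad.
Bracket: h₀ sin ϕ sin δ + cos ϕ cos δ sin h₀ = 1.4304×-0.74431×0.12455 + 0.66783×0.99221×0.99017 = -0.132604 + 0.656114 = 0.523510.
Inverse-square distance factor (a/d)² = 1.0327² = 1.066469.
Q̄ = (S_0/π) × 1.066469 × [bracket] = (977/π) × 1.066469 × 0.523510 = 173.6 W/m².

Q̄ ≈ 174 W/m²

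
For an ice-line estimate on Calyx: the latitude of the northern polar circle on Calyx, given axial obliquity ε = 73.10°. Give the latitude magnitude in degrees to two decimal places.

16.90°

The polar circle is the lowest latitude that experiences at least one full rotation of continuous daylight at the northern-summer solstice; it lies at |ϕ| = 90° − ε = 90° − 73.10° = 16.90°.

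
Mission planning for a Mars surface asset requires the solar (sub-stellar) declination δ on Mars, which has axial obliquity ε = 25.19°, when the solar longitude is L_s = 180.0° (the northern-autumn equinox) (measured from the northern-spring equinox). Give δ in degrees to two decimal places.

δ = +0.00°

sin δ = sin ε · sin L_s = sin 25.19° × sin 180.0° = 0.000000.
δ = arcsin(0.000000) = +0.00°.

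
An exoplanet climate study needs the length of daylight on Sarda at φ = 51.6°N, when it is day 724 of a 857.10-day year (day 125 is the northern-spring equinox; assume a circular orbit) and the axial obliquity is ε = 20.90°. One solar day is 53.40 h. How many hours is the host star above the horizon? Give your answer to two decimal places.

Solar longitude: λ_s = 360° × (724 − 125)/857.10 = 251.593°.
sin δ = sin 20.90° × sin 251.593° = -0.33849, so δ = -19.785°.
cos H₀ = −tan φ · tan δ = −tan(+51.6°) × tan(-19.785°) = 0.4539, so H₀ = 1.0997 rad = 63.01°.
Daylight = 2H₀/(2π) × 53.40 h = (1.0997/π) × 53.40 = 18.69 h.

18.69 h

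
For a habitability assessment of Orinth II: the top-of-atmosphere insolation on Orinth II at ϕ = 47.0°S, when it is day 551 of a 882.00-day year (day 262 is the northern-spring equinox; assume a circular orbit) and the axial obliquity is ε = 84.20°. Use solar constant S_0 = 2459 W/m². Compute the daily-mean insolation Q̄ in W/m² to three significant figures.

Solar longitude: L_s = 360° × (551 − 262)/882.00 = 117.959°.
sin δ = sin 84.20° × sin 117.959° = 0.87876, so δ = +61.493°.
cos h₀ = −tan(-47.0°) tan(+61.493°) = 1.9745 ≥ 1 ⇒ polar night, h₀ = 0 and Q̄ = 0.

Q̄ ≈ 0.00 W/m²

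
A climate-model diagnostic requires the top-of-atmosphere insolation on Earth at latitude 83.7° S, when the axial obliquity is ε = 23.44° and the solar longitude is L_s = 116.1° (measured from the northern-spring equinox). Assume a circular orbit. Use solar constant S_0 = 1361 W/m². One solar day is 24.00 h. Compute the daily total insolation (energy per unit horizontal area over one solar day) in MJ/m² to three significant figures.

0.00 MJ/m²

Solar declination: sin δ = sin ε · sin L_s = sin 23.44° × sin 116.1° = 0.35723, so δ = +20.930°.
cos h₀ = −tan(-83.7°) tan(+20.930°) = 3.4643 ≥ 1 ⇒ polar night, h₀ = 0 and Q̄ = 0.
Daily total = Q̄ × 24.00 h × 3600 s/h = 0.00 MJ/m².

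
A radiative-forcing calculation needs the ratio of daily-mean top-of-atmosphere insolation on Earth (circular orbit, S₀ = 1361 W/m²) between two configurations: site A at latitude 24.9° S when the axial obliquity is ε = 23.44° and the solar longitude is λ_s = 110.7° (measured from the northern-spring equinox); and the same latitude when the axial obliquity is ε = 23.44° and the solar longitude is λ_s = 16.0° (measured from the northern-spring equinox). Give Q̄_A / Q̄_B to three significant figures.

Q̄_A / Q̄_B ≈ 0.735

— Configuration A (φ=-24.9°):
Solar declination: sin δ = sin ε · sin λ_s = sin 23.44° × sin 110.7° = 0.37211, so δ = +21.846°.
cos H₀ = −tan(-24.9°) tan(+21.846°) = 0.1861, H₀ = 1.3836 rad.
Bracket: H₀ sin φ sin δ + cos φ cos δ sin H₀ = 1.3836×-0.42104×0.37211 + 0.90704×0.92819×0.98253 = -0.216773 + 0.827197 = 0.610424.
Q̄ = (S₀/π) × [bracket] = (1361/π) × 0.610424 = 264.45 W/m².
— Configuration B (φ=-24.9°):
Solar declination: sin δ = sin ε · sin λ_s = sin 23.44° × sin 16.0° = 0.10965, so δ = +6.295°.
cos H₀ = −tan(-24.9°) tan(+6.295°) = 0.0512, H₀ = 1.5196 rad.
Bracket: H₀ sin φ sin δ + cos φ cos δ sin H₀ = 1.5196×-0.42104×0.10965 + 0.90704×0.99397×0.99869 = -0.070155 + 0.900389 = 0.830234.
Q̄ = (S₀/π) × [bracket] = (1361/π) × 0.830234 = 359.67 W/m².
Ratio Q̄_A / Q̄_B = 264.45 / 359.67 = 0.7353.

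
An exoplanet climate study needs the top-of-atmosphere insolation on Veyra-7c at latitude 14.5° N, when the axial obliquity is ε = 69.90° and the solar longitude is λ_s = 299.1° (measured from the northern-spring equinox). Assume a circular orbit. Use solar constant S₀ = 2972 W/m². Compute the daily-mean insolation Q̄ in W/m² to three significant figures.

Solar declination: sin δ = sin ε · sin λ_s = sin 69.90° × sin 299.1° = -0.82055, so δ = -55.140°.
cos H₀ = −tan(+14.5°) tan(-55.140°) = 0.3713, H₀ = 1.1904 rad.
Bracket: H₀ sin φ sin δ + cos φ cos δ sin H₀ = 1.1904×0.25038×-0.82055 + 0.96815×0.57157×0.92852 = -0.244567 + 0.513811 = 0.269244.
Q̄ = (S₀/π) × [bracket] = (2972/π) × 0.269244 = 254.7 W/m².

Q̄ ≈ 255 W/m²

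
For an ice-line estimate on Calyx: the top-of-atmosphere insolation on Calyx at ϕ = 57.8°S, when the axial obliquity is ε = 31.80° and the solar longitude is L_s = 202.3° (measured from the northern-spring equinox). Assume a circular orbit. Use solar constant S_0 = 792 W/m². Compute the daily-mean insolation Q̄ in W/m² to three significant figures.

Solar declination: sin δ = sin ε · sin L_s = sin 31.80° × sin 202.3° = -0.19996, so δ = -11.534°.
cos h₀ = −tan(-57.8°) tan(-11.534°) = -0.3241, h₀ = 1.9008 rad.
Bracket: h₀ sin ϕ sin δ + cos ϕ cos δ sin h₀ = 1.9008×-0.84619×-0.19996 + 0.53288×0.97980×0.94603 = 0.321623 + 0.493937 = 0.815560.
Q̄ = (S_0/π) × [bracket] = (792/π) × 0.815560 = 205.6 W/m².

Q̄ ≈ 206 W/m²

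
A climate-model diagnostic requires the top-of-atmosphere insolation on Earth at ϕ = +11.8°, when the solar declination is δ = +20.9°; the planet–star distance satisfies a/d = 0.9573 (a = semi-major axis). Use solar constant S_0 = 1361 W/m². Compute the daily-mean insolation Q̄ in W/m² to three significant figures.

cos h₀ = −tan(+11.8°) tan(+20.900°) = -0.0798, h₀ = 1.6507 rad.
Bracket: h₀ sin ϕ sin δ + cos ϕ cos δ sin h₀ = 1.6507×0.20450×0.35674 + 0.97887×0.93420×0.99681 = 0.120424 + 0.911543 = 1.031967.
Inverse-square distance factor (a/d)² = 0.9573² = 0.916423.
Q̄ = (S_0/π) × 0.916423 × [bracket] = (1361/π) × 0.916423 × 1.031967 = 409.7 W/m².

Q̄ ≈ 410 W/m²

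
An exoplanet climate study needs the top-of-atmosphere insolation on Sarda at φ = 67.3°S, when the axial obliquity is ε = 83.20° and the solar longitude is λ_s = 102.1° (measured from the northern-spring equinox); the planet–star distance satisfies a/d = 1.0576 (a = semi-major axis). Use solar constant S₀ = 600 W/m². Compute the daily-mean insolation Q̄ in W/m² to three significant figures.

Solar declination: sin δ = sin ε · sin λ_s = sin 83.20° × sin 102.1° = 0.97091, so δ = +76.145°.
cos H₀ = −tan(-67.3°) tan(+76.145°) = 9.6925 ≥ 1 ⇒ polar night, H₀ = 0 and Q̄ = 0.
Inverse-square distance factor (a/d)² = 1.0576² = 1.118518.

Q̄ ≈ 0.00 W/m²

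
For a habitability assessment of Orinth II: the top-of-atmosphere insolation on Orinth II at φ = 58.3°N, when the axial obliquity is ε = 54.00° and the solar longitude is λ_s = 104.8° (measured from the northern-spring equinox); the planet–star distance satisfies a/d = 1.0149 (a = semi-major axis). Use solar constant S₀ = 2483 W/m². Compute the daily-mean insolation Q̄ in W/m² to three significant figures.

Q̄ ≈ 1.70e+03 W/m²

Solar declination: sin δ = sin ε · sin λ_s = sin 54.00° × sin 104.8° = 0.78218, so δ = +51.460°.
cos H₀ = −tan(+58.3°) tan(+51.460°) = -2.0326 ≤ −1 ⇒ polar day, H₀ = π.
Bracket: H₀ sin φ sin δ + cos φ cos δ sin H₀ = 3.1416×0.85081×0.78218 + 0.52547×0.62306×0.00000 = 2.090693 + 0.000000 = 2.090693.
Inverse-square distance factor (a/d)² = 1.0149² = 1.030022.
Q̄ = (S₀/π) × 1.030022 × [bracket] = (2483/π) × 1.030022 × 2.090693 = 1702 W/m².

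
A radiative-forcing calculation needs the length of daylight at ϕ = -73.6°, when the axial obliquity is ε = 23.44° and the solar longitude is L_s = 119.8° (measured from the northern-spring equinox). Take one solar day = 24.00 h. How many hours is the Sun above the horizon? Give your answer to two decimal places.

Solar declination: sin δ = sin ε · sin L_s = sin 23.44° × sin 119.8° = 0.34519, so δ = +20.193°.
cos h₀ = −tan ϕ · tan δ = 1.2497 ≥ 1, so the Sun never rises (polar night) and h₀ = 0.
Daylight = 2h₀/(2π) × 24.00 h = (0.0000/π) × 24.00 = 0.00 h.

0.00 h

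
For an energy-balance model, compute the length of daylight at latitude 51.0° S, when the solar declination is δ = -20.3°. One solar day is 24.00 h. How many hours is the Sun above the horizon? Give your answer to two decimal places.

cos H₀ = −tan φ · tan δ = −tan(-51.0°) × tan(-20.300°) = -0.4568, so H₀ = 2.0452 rad = 117.18°.
Daylight = 2H₀/(2π) × 24.00 h = (2.0452/π) × 24.00 = 15.62 h.

15.62 h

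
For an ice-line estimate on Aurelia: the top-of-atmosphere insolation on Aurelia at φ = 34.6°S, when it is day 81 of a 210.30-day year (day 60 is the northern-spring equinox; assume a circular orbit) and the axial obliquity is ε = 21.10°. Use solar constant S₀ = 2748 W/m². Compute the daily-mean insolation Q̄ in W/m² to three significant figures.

Solar longitude: λ_s = 360° × (81 − 60)/210.30 = 35.949°.
sin δ = sin 21.10° × sin 35.949° = 0.21134, so δ = +12.201°.
cos H₀ = −tan(-34.6°) tan(+12.201°) = 0.1492, H₀ = 1.4211 rad.
Bracket: H₀ sin φ sin δ + cos φ cos δ sin H₀ = 1.4211×-0.56784×0.21134 + 0.82314×0.97741×0.98881 = -0.170542 + 0.795542 = 0.625000.
Q̄ = (S₀/π) × [bracket] = (2748/π) × 0.625000 = 546.7 W/m².

Q̄ ≈ 547 W/m²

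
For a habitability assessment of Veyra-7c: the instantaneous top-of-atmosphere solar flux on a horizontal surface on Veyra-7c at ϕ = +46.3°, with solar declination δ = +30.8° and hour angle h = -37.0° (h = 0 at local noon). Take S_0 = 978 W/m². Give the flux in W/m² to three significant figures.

826 W/m²

cos θ_z = sin ϕ sin δ + cos ϕ cos δ cos h = 0.370190 + 0.473942 = 0.844132.
Flux = S_0 · cos θ_z = 978 × 0.844132 = 825.6 W/m².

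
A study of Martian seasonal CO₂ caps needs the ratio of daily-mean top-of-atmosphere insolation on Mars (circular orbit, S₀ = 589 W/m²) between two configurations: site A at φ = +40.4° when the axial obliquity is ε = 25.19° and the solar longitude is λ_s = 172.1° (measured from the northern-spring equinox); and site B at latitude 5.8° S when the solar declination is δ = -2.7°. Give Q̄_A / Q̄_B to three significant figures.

— Configuration A (φ=+40.4°):
Solar declination: sin δ = sin ε · sin λ_s = sin 25.19° × sin 172.1° = 0.05850, so δ = +3.354°.
cos H₀ = −tan(+40.4°) tan(+3.354°) = -0.0499, H₀ = 1.6207 rad.
Bracket: H₀ sin φ sin δ + cos φ cos δ sin H₀ = 1.6207×0.64812×0.05850 + 0.76154×0.99829×0.99876 = 0.061449 + 0.759295 = 0.820744.
Q̄ = (S₀/π) × [bracket] = (589/π) × 0.820744 = 153.88 W/m².
— Configuration B (φ=-5.8°):
cos H₀ = −tan(-5.8°) tan(-2.700°) = -0.0048, H₀ = 1.5756 rad.
Bracket: H₀ sin φ sin δ + cos φ cos δ sin H₀ = 1.5756×-0.10106×-0.04711 + 0.99488×0.99889×0.99999 = 0.007501 + 0.993766 = 1.001267.
Q̄ = (S₀/π) × [bracket] = (589/π) × 1.001267 = 187.72 W/m².
Ratio Q̄_A / Q̄_B = 153.88 / 187.72 = 0.8197.

Q̄_A / Q̄_B ≈ 0.820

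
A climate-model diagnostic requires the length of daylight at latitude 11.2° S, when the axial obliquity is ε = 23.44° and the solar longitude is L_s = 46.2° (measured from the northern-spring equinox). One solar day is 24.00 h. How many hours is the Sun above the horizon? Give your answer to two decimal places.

Solar declination: sin δ = sin ε · sin L_s = sin 23.44° × sin 46.2° = 0.28711, so δ = +16.685°.
cos h₀ = −tan ϕ · tan δ = −tan(-11.2°) × tan(+16.685°) = 0.0593, so h₀ = 1.5114 rad = 86.60°.
Daylight = 2h₀/(2π) × 24.00 h = (1.5114/π) × 24.00 = 11.55 h.

11.55 h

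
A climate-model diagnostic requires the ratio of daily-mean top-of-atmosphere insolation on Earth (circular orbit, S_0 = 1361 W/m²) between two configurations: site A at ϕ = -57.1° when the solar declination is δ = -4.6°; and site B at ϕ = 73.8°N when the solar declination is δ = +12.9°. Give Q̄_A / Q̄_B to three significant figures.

Q̄_A / Q̄_B ≈ 0.932

— Configuration A (ϕ=-57.1°):
cos h₀ = −tan(-57.1°) tan(-4.600°) = -0.1244, h₀ = 1.6955 rad.
Bracket: h₀ sin ϕ sin δ + cos ϕ cos δ sin h₀ = 1.6955×-0.83962×-0.08020 + 0.54317×0.99678×0.99224 = 0.114171 + 0.537220 = 0.651391.
Q̄ = (S_0/π) × [bracket] = (1361/π) × 0.651391 = 282.20 W/m².
— Configuration B (ϕ=+73.8°):
cos h₀ = −tan(+73.8°) tan(+12.900°) = -0.7883, h₀ = 2.4789 rad.
Bracket: h₀ sin ϕ sin δ + cos ϕ cos δ sin h₀ = 2.4789×0.96029×0.22325 + 0.27899×0.97476×0.61525 = 0.531438 + 0.167316 = 0.698754.
Q̄ = (S_0/π) × [bracket] = (1361/π) × 0.698754 = 302.71 W/m².
Ratio Q̄_A / Q̄_B = 282.20 / 302.71 = 0.9322.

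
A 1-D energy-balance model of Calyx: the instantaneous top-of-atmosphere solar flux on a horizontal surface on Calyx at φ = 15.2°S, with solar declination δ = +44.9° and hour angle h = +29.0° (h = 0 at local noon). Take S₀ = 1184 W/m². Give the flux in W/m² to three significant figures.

489 W/m²

cos θ_z = sin φ sin δ + cos φ cos δ cos h = -0.185072 + 0.597855 = 0.412783.
Flux = S₀ · cos θ_z = 1184 × 0.412783 = 488.7 W/m².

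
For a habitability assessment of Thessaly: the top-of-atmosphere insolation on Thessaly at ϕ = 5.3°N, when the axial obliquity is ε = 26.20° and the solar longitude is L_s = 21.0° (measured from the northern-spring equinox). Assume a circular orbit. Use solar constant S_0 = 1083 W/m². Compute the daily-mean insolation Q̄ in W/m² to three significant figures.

Q̄ ≈ 347 W/m²

Solar declination: sin δ = sin ε · sin L_s = sin 26.20° × sin 21.0° = 0.15822, so δ = +9.104°.
cos h₀ = −tan(+5.3°) tan(+9.104°) = -0.0149, h₀ = 1.5857 rad.
Bracket: h₀ sin ϕ sin δ + cos ϕ cos δ sin h₀ = 1.5857×0.09237×0.15822 + 0.99572×0.98740×0.99989 = 0.023175 + 0.983066 = 1.006241.
Q̄ = (S_0/π) × [bracket] = (1083/π) × 1.006241 = 346.9 W/m².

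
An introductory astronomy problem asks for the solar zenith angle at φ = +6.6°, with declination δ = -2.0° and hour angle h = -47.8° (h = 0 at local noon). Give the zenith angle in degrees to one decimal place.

cos θ_z = sin φ sin δ + cos φ cos δ cos h = -0.004011 + 0.666862 = 0.662851.
θ_z = arccos(0.662851) = 48.5°.

θ_z = 48.5°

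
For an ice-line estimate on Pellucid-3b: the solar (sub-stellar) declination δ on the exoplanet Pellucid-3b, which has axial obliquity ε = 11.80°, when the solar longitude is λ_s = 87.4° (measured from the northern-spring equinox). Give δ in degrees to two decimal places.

sin δ = sin ε · sin λ_s = sin 11.80° × sin 87.4° = 0.204286.
δ = arcsin(0.204286) = +11.79°.

δ = +11.79°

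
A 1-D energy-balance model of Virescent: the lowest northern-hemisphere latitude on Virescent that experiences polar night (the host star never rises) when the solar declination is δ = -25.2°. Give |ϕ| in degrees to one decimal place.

|ϕ| = 64.8°

Polar night requires cos h₀ = −tan ϕ tan δ ≥ 1, i.e. tan ϕ tan δ ≤ −1.
The boundary is |tan ϕ| · |tan δ| = 1, so |ϕ| = 90° − |δ| = 90° − 25.2° = 64.8° in the northern hemisphere.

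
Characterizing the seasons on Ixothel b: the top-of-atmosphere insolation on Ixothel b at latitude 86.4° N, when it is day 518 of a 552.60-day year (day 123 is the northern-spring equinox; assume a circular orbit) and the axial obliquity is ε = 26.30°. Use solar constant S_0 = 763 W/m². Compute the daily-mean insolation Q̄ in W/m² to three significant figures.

Solar longitude: L_s = 360° × (518 − 123)/552.60 = 257.329°.
sin δ = sin 26.30° × sin 257.329° = -0.43228, so δ = -25.612°.
cos h₀ = −tan(+86.4°) tan(-25.612°) = 7.6196 ≥ 1 ⇒ polar night, h₀ = 0 and Q̄ = 0.

Q̄ ≈ 0.00 W/m²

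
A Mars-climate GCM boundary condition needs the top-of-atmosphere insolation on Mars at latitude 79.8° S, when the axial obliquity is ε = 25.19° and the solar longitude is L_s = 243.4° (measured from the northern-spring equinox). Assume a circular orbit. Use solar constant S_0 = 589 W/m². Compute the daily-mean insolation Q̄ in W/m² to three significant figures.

Solar declination: sin δ = sin ε · sin L_s = sin 25.19° × sin 243.4° = -0.38057, so δ = -22.369°.
cos h₀ = −tan(-79.8°) tan(-22.369°) = -2.2872 ≤ −1 ⇒ polar day, h₀ = π.
Bracket: h₀ sin ϕ sin δ + cos ϕ cos δ sin h₀ = 3.1416×-0.98420×-0.38057 + 0.17708×0.92475×0.00000 = 1.176708 + 0.000000 = 1.176708.
Q̄ = (S_0/π) × [bracket] = (589/π) × 1.176708 = 220.6 W/m².

Q̄ ≈ 221 W/m²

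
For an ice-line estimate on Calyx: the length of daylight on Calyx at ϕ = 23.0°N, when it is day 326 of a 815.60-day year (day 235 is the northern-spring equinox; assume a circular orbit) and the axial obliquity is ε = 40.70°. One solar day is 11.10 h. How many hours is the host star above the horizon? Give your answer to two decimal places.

Solar longitude: L_s = 360° × (326 − 235)/815.60 = 40.167°.
sin δ = sin 40.70° × sin 40.167° = 0.42061, so δ = +24.873°.
cos h₀ = −tan ϕ · tan δ = −tan(+23.0°) × tan(+24.873°) = -0.1968, so h₀ = 1.7689 rad = 101.35°.
Daylight = 2h₀/(2π) × 11.10 h = (1.7689/π) × 11.10 = 6.25 h.

6.25 h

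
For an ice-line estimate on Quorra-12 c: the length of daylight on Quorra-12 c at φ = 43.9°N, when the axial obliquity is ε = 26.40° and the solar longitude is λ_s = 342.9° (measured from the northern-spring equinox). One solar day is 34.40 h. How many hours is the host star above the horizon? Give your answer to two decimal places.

15.81 h

Solar declination: sin δ = sin ε · sin λ_s = sin 26.40° × sin 342.9° = -0.13074, so δ = -7.512°.
cos H₀ = −tan φ · tan δ = −tan(+43.9°) × tan(-7.512°) = 0.1269, so H₀ = 1.4435 rad = 82.71°.
Daylight = 2H₀/(2π) × 34.40 h = (1.4435/π) × 34.40 = 15.81 h.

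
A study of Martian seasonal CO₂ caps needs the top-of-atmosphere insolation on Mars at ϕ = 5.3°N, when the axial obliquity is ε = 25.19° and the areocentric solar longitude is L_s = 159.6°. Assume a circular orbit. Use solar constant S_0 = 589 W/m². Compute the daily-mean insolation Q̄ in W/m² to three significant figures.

sin δ = sin 25.19° × sin 159.6° = 0.14836, so δ = +8.532°.
cos h₀ = −tan(+5.3°) tan(+8.532°) = -0.0139, h₀ = 1.5847 rad.
Bracket: h₀ sin ϕ sin δ + cos ϕ cos δ sin h₀ = 1.5847×0.09237×0.14836 + 0.99572×0.98893×0.99990 = 0.021717 + 0.984599 = 1.006316.
Q̄ = (S_0/π) × [bracket] = (589/π) × 1.006316 = 188.7 W/m².

Q̄ ≈ 189 W/m²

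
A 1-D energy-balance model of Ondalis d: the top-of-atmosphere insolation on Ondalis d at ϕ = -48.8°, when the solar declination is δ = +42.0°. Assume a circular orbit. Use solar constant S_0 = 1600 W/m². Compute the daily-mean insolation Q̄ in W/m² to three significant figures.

cos h₀ = −tan(-48.8°) tan(+42.000°) = 1.0285 ≥ 1 ⇒ polar night, h₀ = 0 and Q̄ = 0.

Q̄ ≈ 0.00 W/m²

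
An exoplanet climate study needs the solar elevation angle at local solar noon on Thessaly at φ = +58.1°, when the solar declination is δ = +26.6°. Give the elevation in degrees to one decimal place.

At local noon the hour angle is zero, so the zenith angle equals |φ − δ| = |+58.1° − (+26.600°)| = 31.500°.
Elevation = 90° − 31.500° = 58.5°.

58.5°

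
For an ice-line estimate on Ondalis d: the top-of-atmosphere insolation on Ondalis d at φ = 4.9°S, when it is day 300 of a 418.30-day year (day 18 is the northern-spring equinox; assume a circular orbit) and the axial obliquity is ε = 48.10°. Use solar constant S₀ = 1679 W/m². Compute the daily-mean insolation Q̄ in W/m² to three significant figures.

Solar longitude: λ_s = 360° × (300 − 18)/418.30 = 242.697°.
sin δ = sin 48.10° × sin 242.697° = -0.66139, so δ = -41.406°.
cos H₀ = −tan(-4.9°) tan(-41.406°) = -0.0756, H₀ = 1.6465 rad.
Bracket: H₀ sin φ sin δ + cos φ cos δ sin H₀ = 1.6465×-0.08542×-0.66139 + 0.99635×0.75004×0.99714 = 0.093021 + 0.745165 = 0.838186.
Q̄ = (S₀/π) × [bracket] = (1679/π) × 0.838186 = 448.0 W/m².

Q̄ ≈ 448 W/m²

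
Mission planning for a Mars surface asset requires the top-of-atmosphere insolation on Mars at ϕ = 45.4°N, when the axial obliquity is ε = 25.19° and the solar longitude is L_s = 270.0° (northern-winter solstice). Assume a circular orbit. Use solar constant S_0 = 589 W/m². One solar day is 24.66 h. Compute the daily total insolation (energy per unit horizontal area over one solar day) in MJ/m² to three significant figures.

3.88 MJ/m²

Solar declination: sin δ = sin ε · sin L_s = sin 25.19° × sin 270.0° = -0.42562, so δ = -25.190°.
cos h₀ = −tan(+45.4°) tan(-25.190°) = 0.4770, h₀ = 1.0736 rad.
Bracket: h₀ sin ϕ sin δ + cos ϕ cos δ sin h₀ = 1.0736×0.71203×-0.42562 + 0.70215×0.90490×0.87892 = -0.325359 + 0.558444 = 0.233085.
Q̄ = (S_0/π) × [bracket] = (589/π) × 0.233085 = 43.700 W/m².
Daily total = Q̄ × 24.66 h × 3600 s/h = 43.700 × 24.66 × 3600 / 10⁶ = 3.880 MJ/m².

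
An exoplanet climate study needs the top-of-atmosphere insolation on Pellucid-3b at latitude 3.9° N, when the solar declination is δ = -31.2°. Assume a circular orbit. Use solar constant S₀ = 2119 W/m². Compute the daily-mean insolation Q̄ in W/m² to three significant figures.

Q̄ ≈ 539 W/m²

cos H₀ = −tan(+3.9°) tan(-31.200°) = 0.0413, H₀ = 1.5295 rad.
Bracket: H₀ sin φ sin δ + cos φ cos δ sin H₀ = 1.5295×0.06802×-0.51803 + 0.99768×0.85536×0.99915 = -0.053894 + 0.852650 = 0.798756.
Q̄ = (S₀/π) × [bracket] = (2119/π) × 0.798756 = 538.8 W/m².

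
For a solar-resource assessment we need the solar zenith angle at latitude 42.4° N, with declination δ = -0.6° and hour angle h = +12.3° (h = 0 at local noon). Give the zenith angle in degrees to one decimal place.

θ_z = 44.4°

cos θ_z = sin ϕ sin δ + cos ϕ cos δ cos h = -0.007061 + 0.721465 = 0.714404.
θ_z = arccos(0.714404) = 44.4°.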